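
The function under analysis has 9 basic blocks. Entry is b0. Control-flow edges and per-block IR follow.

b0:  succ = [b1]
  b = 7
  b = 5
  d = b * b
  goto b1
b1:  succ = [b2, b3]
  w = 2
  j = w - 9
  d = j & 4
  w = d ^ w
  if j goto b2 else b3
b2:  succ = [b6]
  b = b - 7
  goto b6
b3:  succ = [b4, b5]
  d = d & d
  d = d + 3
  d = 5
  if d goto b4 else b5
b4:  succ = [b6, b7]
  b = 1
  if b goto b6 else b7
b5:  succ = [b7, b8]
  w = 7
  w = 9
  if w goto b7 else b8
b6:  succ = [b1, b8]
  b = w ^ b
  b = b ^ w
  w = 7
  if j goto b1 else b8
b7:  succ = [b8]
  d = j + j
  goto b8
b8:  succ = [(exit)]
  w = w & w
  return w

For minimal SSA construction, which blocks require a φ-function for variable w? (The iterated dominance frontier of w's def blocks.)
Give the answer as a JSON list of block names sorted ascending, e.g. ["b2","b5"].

Answer: ["b1", "b7", "b8"]

Analysis:
idom tree: b1←b0 b2←b1 b3←b1 b4←b3 b5←b3 b6←b1 b7←b3 b8←b1
Dom at joins:
  b1: preds {b0,b6}: {b0} ∩ {b0,b1,b6} = {b0}; idom=b0
  b6: preds {b2,b4}: {b0,b1,b2} ∩ {b0,b1,b3,b4} = {b0,b1}; idom=b1
  b7: preds {b4,b5}: {b0,b1,b3,b4} ∩ {b0,b1,b3,b5} = {b0,b1,b3}; idom=b3
  b8: preds {b5,b6,b7}: {b0,b1,b3,b5} ∩ {b0,b1,b6} ∩ {b0,b1,b3,b7} = {b0,b1}; idom=b1

DF walk-up:
  b1←b0: walk · to b0
  b1←b6: walk b6→b1 to b0
  b6←b2: walk b2 to b1
  b6←b4: walk b4→b3 to b1
  b7←b4: walk b4 to b3
  b7←b5: walk b5 to b3
  b8←b5: walk b5→b3 to b1
  b8←b6: walk b6 to b1
  b8←b7: walk b7→b3 to b1
  DF(b0)=∅
  DF(b1)={b1}
  DF(b2)={b6}
  DF(b3)={b6,b8}
  DF(b4)={b6,b7}
  DF(b5)={b7,b8}
  DF(b6)={b1,b8}
  DF(b7)={b8}
  DF(b8)=∅

φ for w: defs {b1,b5,b6,b8}
  DF⁺ = {b1,b7,b8}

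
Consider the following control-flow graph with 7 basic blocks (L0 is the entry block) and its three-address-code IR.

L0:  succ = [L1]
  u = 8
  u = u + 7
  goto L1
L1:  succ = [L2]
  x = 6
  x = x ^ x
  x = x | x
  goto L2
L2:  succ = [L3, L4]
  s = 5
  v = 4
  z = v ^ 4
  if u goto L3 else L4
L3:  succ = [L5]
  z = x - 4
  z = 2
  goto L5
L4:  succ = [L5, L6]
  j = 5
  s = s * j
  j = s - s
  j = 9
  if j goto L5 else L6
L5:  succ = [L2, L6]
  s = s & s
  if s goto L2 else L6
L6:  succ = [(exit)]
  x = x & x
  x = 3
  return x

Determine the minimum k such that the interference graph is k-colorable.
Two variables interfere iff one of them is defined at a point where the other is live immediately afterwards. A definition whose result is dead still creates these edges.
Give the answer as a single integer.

Block summaries:
  L0: {u} / ∅
  L1: {x} / ∅
  L2: {s,v,z} / {u}
  L3: {z} / {x}
  L4: {j,s} / {s}
  L5: {s} / {s}
  L6: {x} / {x}

Backward fixpoint:
  L0: in=∅ out={u}
  L1: in={u} out={u,x}
  L2: in={u,x} out={s,u,x}
  L3: in={s,u,x} out={s,u,x}
  L4: in={s,u,x} out={s,u,x}
  L5: in={s,u,x} out={u,x}
  L6: in={x} out=∅

Conflict graph:
  j: {s,u,x}
  s: {j,u,v,x,z}
  u: {j,s,v,x,z}
  v: {s,u,x}
  x: {j,s,u,v,z}
  z: {s,u,x}

Registers:
  {j,s,u,x} pairwise interfere (4-clique) ⇒ χ ≥ 4
  assign j→c3 s→c0 u→c1 v→c3 x→c2 z→c3 — no edge inside a register ⇒ χ ≤ 4
  χ = 4

Answer: 4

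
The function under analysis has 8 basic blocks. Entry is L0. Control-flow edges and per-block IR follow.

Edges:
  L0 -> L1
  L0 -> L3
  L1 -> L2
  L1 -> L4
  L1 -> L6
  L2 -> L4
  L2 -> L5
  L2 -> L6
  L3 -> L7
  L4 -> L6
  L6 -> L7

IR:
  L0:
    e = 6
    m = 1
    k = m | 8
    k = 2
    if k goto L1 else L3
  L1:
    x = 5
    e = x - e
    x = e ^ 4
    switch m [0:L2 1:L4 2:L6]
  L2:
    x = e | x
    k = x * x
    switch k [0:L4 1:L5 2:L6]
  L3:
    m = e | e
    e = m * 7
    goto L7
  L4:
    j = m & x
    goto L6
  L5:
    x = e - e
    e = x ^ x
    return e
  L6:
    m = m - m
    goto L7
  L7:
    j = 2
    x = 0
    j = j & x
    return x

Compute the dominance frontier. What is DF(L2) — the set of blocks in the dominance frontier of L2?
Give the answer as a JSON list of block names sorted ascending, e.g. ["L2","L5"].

Answer: ["L4", "L6"]

Derivation:
idom tree: L1←L0 L2←L1 L3←L0 L4←L1 L5←L2 L6←L1 L7←L0
Dom∩ at merges:
  L4: preds {L1,L2}: {L0,L1} ∩ {L0,L1,L2} = {L0,L1}; idom=L1
  L6: preds {L1,L2,L4}: {L0,L1} ∩ {L0,L1,L2} ∩ {L0,L1,L4} = {L0,L1}; idom=L1
  L7: preds {L3,L6}: {L0,L3} ∩ {L0,L1,L6} = {L0}; idom=L0

Frontier:
  join L4 pred L1: · stop@L1
  join L4 pred L2: L2 stop@L1
  join L6 pred L1: · stop@L1
  join L6 pred L2: L2 stop@L1
  join L6 pred L4: L4 stop@L1
  join L7 pred L3: L3 stop@L0
  join L7 pred L6: L6→L1 stop@L0
  L0 → ∅
  L1 → {L7}
  L2 → {L4,L6}
  L3 → {L7}
  L4 → {L6}
  L5 → ∅
  L6 → {L7}
  L7 → ∅

DF(L2) = ["L4", "L6"]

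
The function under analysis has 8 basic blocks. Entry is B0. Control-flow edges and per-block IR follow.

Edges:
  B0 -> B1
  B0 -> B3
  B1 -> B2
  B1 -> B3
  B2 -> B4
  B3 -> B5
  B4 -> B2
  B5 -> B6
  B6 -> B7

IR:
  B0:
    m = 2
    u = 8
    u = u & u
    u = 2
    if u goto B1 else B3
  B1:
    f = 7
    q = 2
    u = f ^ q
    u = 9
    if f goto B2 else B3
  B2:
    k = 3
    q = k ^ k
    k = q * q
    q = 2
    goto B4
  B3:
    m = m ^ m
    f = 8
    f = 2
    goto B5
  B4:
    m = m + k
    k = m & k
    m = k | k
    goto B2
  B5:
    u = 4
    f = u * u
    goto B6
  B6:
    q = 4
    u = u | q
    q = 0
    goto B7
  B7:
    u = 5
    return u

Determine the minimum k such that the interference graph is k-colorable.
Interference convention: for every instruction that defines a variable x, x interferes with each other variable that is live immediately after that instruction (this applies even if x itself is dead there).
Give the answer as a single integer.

Answer: 4

Analysis:
Per-block:
  B0: def={m,u} ue=∅
  B1: def={f,q,u} ue=∅
  B2: def={k,q} ue=∅
  B3: def={f,m} ue={m}
  B4: def={k,m} ue={k,m}
  B5: def={f,u} ue=∅
  B6: def={q,u} ue={u}
  B7: def={u} ue=∅

Liveness:
  live B0: ∅→{m}
  live B1: {m}→{m}
  live B2: {m}→{k,m}
  live B3: {m}→∅
  live B4: {k,m}→{m}
  live B5: ∅→{u}
  live B6: {u}→∅
  live B7: ∅→∅

Interference:
  f: {m,q,u}
  k: {m,q}
  m: {f,k,q,u}
  q: {f,k,m,u}
  u: {f,m,q}

Registers:
  lower bound: {f,m,q,u} mutually conflict ⇒ χ ≥ 4
  4-colouring: r0={m}  r1={q}  r2={f,k}  r3={u}
  χ = 4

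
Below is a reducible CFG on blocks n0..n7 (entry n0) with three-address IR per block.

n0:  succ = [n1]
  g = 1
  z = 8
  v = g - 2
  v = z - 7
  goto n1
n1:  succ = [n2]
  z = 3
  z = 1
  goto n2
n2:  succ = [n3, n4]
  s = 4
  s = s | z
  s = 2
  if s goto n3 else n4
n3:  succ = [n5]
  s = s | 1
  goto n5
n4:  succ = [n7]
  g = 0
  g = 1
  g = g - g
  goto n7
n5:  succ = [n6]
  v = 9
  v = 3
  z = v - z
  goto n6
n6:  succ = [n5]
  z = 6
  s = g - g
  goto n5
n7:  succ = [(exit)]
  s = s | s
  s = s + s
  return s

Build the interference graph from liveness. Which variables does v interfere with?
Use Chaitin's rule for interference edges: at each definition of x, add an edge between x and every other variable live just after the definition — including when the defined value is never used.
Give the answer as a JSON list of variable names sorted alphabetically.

def/use:
  n0 def {g,v,z} use ∅
  n1 def {z} use ∅
  n2 def {s} use {z}
  n3 def {s} use {s}
  n4 def {g} use ∅
  n5 def {v,z} use {z}
  n6 def {s,z} use {g}
  n7 def {s} use {s}

Live sets:
  n0 li=∅ lo={g}
  n1 li={g} lo={g,z}
  n2 li={g,z} lo={g,s,z}
  n3 li={g,s,z} lo={g,z}
  n4 li={s} lo={s}
  n5 li={g,z} lo={g}
  n6 li={g} lo={g,z}
  n7 li={s} lo=∅

Interference:
  g↔{s,v,z}
  s↔{g,z}
  v↔{g,z}
  z↔{g,s,v}

N(v) = ["g", "z"]

Answer: ["g", "z"]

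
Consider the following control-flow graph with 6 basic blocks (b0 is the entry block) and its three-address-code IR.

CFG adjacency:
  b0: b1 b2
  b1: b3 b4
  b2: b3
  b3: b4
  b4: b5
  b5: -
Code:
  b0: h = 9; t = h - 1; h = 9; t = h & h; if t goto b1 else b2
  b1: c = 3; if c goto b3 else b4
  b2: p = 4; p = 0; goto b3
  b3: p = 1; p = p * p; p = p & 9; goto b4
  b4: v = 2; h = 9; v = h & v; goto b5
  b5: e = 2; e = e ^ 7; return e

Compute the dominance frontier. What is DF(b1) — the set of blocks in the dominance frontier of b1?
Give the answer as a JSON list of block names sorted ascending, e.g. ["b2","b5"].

Answer: ["b3", "b4"]

Analysis:
idom tree: b1←b0 b2←b0 b3←b0 b4←b0 b5←b4
Join-block Dom:
  b3: preds {b1,b2}: {b0,b1} ∩ {b0,b2} = {b0}; idom=b0
  b4: preds {b1,b3}: {b0,b1} ∩ {b0,b3} = {b0}; idom=b0

DF derivation:
  join b3 pred b1: b1 stop@b0
  join b3 pred b2: b2 stop@b0
  join b4 pred b1: b1 stop@b0
  join b4 pred b3: b3 stop@b0
  b0: DF=∅
  b1: DF={b3,b4}
  b2: DF={b3}
  b3: DF={b4}
  b4: DF=∅
  b5: DF=∅

DF(b1) = ["b3", "b4"]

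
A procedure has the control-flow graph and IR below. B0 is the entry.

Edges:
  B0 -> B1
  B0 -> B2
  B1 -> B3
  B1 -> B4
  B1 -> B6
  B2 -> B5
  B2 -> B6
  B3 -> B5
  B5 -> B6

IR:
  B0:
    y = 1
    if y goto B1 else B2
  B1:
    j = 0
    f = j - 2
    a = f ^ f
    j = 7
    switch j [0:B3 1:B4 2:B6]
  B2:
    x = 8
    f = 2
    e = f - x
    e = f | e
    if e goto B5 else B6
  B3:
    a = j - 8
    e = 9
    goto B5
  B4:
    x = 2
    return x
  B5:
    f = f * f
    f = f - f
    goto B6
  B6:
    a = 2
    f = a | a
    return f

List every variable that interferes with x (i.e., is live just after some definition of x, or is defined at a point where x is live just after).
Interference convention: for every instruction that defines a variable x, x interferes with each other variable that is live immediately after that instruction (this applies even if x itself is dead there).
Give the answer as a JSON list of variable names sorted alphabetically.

Answer: ["f"]

Derivation:
def/use:
  B0: {y} / ∅
  B1: {a,f,j} / ∅
  B2: {e,f,x} / ∅
  B3: {a,e} / {j}
  B4: {x} / ∅
  B5: {f} / {f}
  B6: {a,f} / ∅

Live sets:
  B0 li=∅ lo=∅
  B1 li=∅ lo={f,j}
  B2 li=∅ lo={f}
  B3 li={f,j} lo={f}
  B4 li=∅ lo=∅
  B5 li={f} lo=∅
  B6 li=∅ lo=∅

Interference:
  a — {f}
  e — {f}
  f — {a,e,j,x}
  j — {f}
  x — {f}
  y — ∅

N(x) = ["f"]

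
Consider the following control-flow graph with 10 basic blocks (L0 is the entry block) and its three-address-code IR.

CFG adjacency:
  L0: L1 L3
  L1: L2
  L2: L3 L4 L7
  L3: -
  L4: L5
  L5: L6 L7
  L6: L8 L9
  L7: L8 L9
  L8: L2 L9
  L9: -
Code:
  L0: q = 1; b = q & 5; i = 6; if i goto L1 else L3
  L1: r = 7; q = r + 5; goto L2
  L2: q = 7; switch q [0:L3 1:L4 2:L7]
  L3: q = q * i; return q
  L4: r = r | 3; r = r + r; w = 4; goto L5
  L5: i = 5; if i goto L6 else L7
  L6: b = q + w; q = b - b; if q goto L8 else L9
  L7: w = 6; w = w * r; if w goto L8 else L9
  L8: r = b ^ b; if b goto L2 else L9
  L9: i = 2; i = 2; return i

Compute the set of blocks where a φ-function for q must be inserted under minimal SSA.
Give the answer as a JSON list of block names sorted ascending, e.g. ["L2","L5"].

Answer: ["L2", "L3", "L8", "L9"]

Analysis:
idom tree: L1←L0 L2←L1 L3←L0 L4←L2 L5←L4 L6←L5 L7←L2 L8←L2 L9←L2
Dom∩ at merges:
  L2: preds {L1,L8}: {L0,L1} ∩ {L0,L1,L2,L8} = {L0,L1}; idom=L1
  L3: preds {L0,L2}: {L0} ∩ {L0,L1,L2} = {L0}; idom=L0
  L7: preds {L2,L5}: {L0,L1,L2} ∩ {L0,L1,L2,L4,L5} = {L0,L1,L2}; idom=L2
  L8: preds {L6,L7}: {L0,L1,L2,L4,L5,L6} ∩ {L0,L1,L2,L7} = {L0,L1,L2}; idom=L2
  L9: preds {L6,L7,L8}: {L0,L1,L2,L4,L5,L6} ∩ {L0,L1,L2,L7} ∩ {L0,L1,L2,L8} = {L0,L1,L2}; idom=L2

DF walk-up:
  L2←L1: walk · to L1
  L2←L8: walk L8→L2 to L1
  L3←L0: walk · to L0
  L3←L2: walk L2→L1 to L0
  L7←L2: walk · to L2
  L7←L5: walk L5→L4 to L2
  L8←L6: walk L6→L5→L4 to L2
  L8←L7: walk L7 to L2
  L9←L6: walk L6→L5→L4 to L2
  L9←L7: walk L7 to L2
  L9←L8: walk L8 to L2
  L0 → ∅
  L1 → {L3}
  L2 → {L2,L3}
  L3 → ∅
  L4 → {L7,L8,L9}
  L5 → {L7,L8,L9}
  L6 → {L8,L9}
  L7 → {L8,L9}
  L8 → {L2,L9}
  L9 → ∅

φ for q: defs {L0,L1,L2,L3,L6}
  DF⁺ = {L2,L3,L8,L9}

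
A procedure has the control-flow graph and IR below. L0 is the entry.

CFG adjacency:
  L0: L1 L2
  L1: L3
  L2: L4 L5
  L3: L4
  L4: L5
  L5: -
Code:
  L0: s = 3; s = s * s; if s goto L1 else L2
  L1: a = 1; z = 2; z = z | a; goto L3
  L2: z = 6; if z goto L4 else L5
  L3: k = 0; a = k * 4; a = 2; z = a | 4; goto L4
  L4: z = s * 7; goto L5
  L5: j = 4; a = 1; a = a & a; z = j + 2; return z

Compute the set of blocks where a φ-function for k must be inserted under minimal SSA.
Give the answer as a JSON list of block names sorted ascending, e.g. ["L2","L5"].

idom tree: L1←L0 L2←L0 L3←L1 L4←L0 L5←L0
Dom at joins:
  L4: preds {L2,L3}: {L0,L2} ∩ {L0,L1,L3} = {L0}; idom=L0
  L5: preds {L2,L4}: {L0,L2} ∩ {L0,L4} = {L0}; idom=L0

DF walk-up:
  join L4 pred L2: L2 stop@L0
  join L4 pred L3: L3→L1 stop@L0
  join L5 pred L2: L2 stop@L0
  join L5 pred L4: L4 stop@L0
  DF(L0)=∅
  DF(L1)={L4}
  DF(L2)={L4,L5}
  DF(L3)={L4}
  DF(L4)={L5}
  DF(L5)=∅

φ for k: defs {L3}
  DF⁺ = {L4,L5}

Answer: ["L4", "L5"]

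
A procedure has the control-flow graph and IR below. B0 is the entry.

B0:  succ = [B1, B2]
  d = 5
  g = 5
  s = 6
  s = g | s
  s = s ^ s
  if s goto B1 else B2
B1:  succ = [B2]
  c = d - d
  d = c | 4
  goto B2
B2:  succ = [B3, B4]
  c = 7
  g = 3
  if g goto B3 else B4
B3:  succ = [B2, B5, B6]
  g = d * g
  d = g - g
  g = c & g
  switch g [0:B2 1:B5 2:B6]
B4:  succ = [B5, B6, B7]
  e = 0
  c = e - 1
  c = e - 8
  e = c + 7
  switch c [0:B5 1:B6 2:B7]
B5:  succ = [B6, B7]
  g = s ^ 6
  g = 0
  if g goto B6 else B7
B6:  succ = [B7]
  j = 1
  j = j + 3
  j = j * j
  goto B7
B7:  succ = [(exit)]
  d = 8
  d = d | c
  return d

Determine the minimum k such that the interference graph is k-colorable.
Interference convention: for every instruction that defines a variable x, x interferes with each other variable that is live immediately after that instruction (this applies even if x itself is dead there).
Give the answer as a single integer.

Per-block:
  B0: {d,g,s} / ∅
  B1: {c,d} / {d}
  B2: {c,g} / ∅
  B3: {d,g} / {c,d,g}
  B4: {c,e} / ∅
  B5: {g} / {s}
  B6: {j} / ∅
  B7: {d} / {c}

Backward fixpoint:
  live B0: ∅→{d,s}
  live B1: {d,s}→{d,s}
  live B2: {d,s}→{c,d,g,s}
  live B3: {c,d,g,s}→{c,d,s}
  live B4: {s}→{c,s}
  live B5: {c,s}→{c}
  live B6: {c}→{c}
  live B7: {c}→∅

Conflict graph:
  c↔{d,e,g,j,s}
  d↔{c,g,s}
  e↔{c,s}
  g↔{c,d,s}
  j↔{c}
  s↔{c,d,e,g}

Colouring:
  {c,d,g,s} pairwise interfere (4-clique) ⇒ χ ≥ 4
  assign c→r0 d→r2 e→r2 g→r3 j→r1 s→r1 — no edge inside a register ⇒ χ ≤ 4
  χ = 4

Answer: 4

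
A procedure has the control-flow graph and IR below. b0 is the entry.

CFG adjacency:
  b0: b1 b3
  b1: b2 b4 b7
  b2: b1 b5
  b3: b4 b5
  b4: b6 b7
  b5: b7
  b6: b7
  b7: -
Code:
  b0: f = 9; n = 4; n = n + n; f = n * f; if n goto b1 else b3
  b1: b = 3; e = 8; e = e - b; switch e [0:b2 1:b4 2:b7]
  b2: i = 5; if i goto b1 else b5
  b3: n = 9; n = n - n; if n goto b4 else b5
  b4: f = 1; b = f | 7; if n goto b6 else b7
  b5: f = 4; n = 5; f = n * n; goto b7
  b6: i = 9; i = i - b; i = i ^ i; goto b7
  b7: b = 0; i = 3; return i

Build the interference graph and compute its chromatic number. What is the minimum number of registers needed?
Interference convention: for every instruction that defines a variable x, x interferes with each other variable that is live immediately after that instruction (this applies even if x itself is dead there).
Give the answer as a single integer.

Block summaries:
  b0: {f,n} / ∅
  b1: {b,e} / ∅
  b2: {i} / ∅
  b3: {n} / ∅
  b4: {b,f} / {n}
  b5: {f,n} / ∅
  b6: {i} / {b}
  b7: {b,i} / ∅

Liveness:
  b0: in=∅ out={n}
  b1: in={n} out={n}
  b2: in={n} out={n}
  b3: in=∅ out={n}
  b4: in={n} out={b}
  b5: in=∅ out=∅
  b6: in={b} out=∅
  b7: in=∅ out=∅

Interference:
  b: {e,i,n}
  e: {b,n}
  f: {n}
  i: {b,n}
  n: {b,e,f,i}

Colouring:
  clique {b,e,n} ⇒ need ≥ 3
  3-colouring: R0={n}  R1={b,f}  R2={e,i}
  χ = 3

Answer: 3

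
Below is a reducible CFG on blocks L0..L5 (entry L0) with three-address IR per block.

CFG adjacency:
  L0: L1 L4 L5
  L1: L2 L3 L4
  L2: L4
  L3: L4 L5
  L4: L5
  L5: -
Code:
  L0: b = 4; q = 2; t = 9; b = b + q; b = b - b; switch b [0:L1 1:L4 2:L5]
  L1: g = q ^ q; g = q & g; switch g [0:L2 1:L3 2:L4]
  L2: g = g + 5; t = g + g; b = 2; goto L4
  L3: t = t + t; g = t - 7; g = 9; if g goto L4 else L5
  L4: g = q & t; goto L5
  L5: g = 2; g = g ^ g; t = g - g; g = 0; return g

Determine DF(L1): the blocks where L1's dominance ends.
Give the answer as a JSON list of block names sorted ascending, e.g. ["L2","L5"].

idom tree: L1←L0 L2←L1 L3←L1 L4←L0 L5←L0
Join-block Dom:
  L4: preds {L0,L1,L2,L3}: {L0} ∩ {L0,L1} ∩ {L0,L1,L2} ∩ {L0,L1,L3} = {L0}; idom=L0
  L5: preds {L0,L3,L4}: {L0} ∩ {L0,L1,L3} ∩ {L0,L4} = {L0}; idom=L0

DF derivation:
  L4←L0: walk · to L0
  L4←L1: walk L1 to L0
  L4←L2: walk L2→L1 to L0
  L4←L3: walk L3→L1 to L0
  L5←L0: walk · to L0
  L5←L3: walk L3→L1 to L0
  L5←L4: walk L4 to L0
  L0 → ∅
  L1 → {L4,L5}
  L2 → {L4}
  L3 → {L4,L5}
  L4 → {L5}
  L5 → ∅

DF(L1) = ["L4", "L5"]

Answer: ["L4", "L5"]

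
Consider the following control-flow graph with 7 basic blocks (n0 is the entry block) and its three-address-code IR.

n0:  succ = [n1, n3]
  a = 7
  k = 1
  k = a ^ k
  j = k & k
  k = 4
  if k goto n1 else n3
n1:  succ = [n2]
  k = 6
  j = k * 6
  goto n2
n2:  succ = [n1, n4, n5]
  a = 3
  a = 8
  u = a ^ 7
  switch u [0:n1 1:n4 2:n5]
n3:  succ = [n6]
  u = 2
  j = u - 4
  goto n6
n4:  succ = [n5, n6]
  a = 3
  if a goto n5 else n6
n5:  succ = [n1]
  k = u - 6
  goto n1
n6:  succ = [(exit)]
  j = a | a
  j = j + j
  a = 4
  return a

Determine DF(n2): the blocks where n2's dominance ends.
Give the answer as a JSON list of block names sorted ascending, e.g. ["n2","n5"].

idom tree: n1←n0 n2←n1 n3←n0 n4←n2 n5←n2 n6←n0
Join-block Dom:
  n1: preds {n0,n2,n5}: {n0} ∩ {n0,n1,n2} ∩ {n0,n1,n2,n5} = {n0}; idom=n0
  n5: preds {n2,n4}: {n0,n1,n2} ∩ {n0,n1,n2,n4} = {n0,n1,n2}; idom=n2
  n6: preds {n3,n4}: {n0,n3} ∩ {n0,n1,n2,n4} = {n0}; idom=n0

DF walk-up:
  n1←n0: walk · to n0
  n1←n2: walk n2→n1 to n0
  n1←n5: walk n5→n2→n1 to n0
  n5←n2: walk · to n2
  n5←n4: walk n4 to n2
  n6←n3: walk n3 to n0
  n6←n4: walk n4→n2→n1 to n0
  n0 → ∅
  n1 → {n1,n6}
  n2 → {n1,n6}
  n3 → {n6}
  n4 → {n5,n6}
  n5 → {n1}
  n6 → ∅

DF(n2) = ["n1", "n6"]

Answer: ["n1", "n6"]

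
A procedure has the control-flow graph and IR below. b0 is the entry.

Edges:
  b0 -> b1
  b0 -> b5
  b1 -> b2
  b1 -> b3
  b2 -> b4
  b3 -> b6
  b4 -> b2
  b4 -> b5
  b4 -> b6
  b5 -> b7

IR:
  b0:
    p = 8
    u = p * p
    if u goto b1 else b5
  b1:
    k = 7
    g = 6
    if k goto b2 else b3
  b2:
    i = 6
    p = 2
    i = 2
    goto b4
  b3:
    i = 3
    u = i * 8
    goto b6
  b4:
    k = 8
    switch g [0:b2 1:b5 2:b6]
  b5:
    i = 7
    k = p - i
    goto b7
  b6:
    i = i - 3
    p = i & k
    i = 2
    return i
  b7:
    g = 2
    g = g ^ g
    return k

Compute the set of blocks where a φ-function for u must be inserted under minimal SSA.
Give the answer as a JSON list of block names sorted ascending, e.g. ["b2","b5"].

Answer: ["b6"]

Working:
idom tree: b1←b0 b2←b1 b3←b1 b4←b2 b5←b0 b6←b1 b7←b5
Join-block Dom:
  b2: preds {b1,b4}: {b0,b1} ∩ {b0,b1,b2,b4} = {b0,b1}; idom=b1
  b5: preds {b0,b4}: {b0} ∩ {b0,b1,b2,b4} = {b0}; idom=b0
  b6: preds {b3,b4}: {b0,b1,b3} ∩ {b0,b1,b2,b4} = {b0,b1}; idom=b1

Frontier:
  b2←b1: walk · to b1
  b2←b4: walk b4→b2 to b1
  b5←b0: walk · to b0
  b5←b4: walk b4→b2→b1 to b0
  b6←b3: walk b3 to b1
  b6←b4: walk b4→b2 to b1
  b0 → ∅
  b1 → {b5}
  b2 → {b2,b5,b6}
  b3 → {b6}
  b4 → {b2,b5,b6}
  b5 → ∅
  b6 → ∅
  b7 → ∅

φ for u: defs {b0,b3}
  DF⁺ = {b6}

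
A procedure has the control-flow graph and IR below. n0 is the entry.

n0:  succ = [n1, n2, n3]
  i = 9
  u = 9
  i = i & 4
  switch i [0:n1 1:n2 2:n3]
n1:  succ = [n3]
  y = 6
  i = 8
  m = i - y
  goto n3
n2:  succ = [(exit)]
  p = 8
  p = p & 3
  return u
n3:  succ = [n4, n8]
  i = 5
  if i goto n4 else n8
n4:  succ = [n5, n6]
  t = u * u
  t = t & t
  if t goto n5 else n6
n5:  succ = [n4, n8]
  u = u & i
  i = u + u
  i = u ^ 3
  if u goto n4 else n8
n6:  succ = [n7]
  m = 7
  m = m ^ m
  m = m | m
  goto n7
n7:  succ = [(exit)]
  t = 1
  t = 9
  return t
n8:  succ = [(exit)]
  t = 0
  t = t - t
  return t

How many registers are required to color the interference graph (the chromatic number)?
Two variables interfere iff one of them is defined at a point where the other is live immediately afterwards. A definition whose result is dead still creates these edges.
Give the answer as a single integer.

Answer: 3

Analysis:
Block summaries:
  n0: def={i,u} ue=∅
  n1: def={i,m,y} ue=∅
  n2: def={p} ue={u}
  n3: def={i} ue=∅
  n4: def={t} ue={u}
  n5: def={i,u} ue={i,u}
  n6: def={m} ue=∅
  n7: def={t} ue=∅
  n8: def={t} ue=∅

Live sets:
  live n0: ∅→{u}
  live n1: {u}→{u}
  live n2: {u}→∅
  live n3: {u}→{i,u}
  live n4: {i,u}→{i,u}
  live n5: {i,u}→{i,u}
  live n6: ∅→∅
  live n7: ∅→∅
  live n8: ∅→∅

Conflict graph:
  i — {t,u,y}
  m — {u}
  p — {u}
  t — {i,u}
  u — {i,m,p,t,y}
  y — {i,u}

Chromatic number:
  clique {i,t,u} ⇒ need ≥ 3
  3-colouring: R0={u}  R1={i,m,p}  R2={t,y}
  χ = 3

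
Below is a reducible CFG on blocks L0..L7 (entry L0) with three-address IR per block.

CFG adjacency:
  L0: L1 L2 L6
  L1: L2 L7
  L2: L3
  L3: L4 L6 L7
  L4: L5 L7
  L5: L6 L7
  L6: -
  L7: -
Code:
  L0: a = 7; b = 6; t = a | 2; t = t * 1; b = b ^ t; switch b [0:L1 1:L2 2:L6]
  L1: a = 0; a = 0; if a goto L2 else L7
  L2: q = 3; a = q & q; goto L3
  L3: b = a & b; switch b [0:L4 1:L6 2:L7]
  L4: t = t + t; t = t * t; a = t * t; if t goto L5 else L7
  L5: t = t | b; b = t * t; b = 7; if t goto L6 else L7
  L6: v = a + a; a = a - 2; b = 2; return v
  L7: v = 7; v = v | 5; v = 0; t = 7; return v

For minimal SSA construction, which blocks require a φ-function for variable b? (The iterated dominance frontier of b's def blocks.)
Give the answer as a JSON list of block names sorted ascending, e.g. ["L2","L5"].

Answer: ["L6", "L7"]

Working:
idom tree: L1←L0 L2←L0 L3←L2 L4←L3 L5←L4 L6←L0 L7←L0
Dom at joins:
  L2: preds {L0,L1}: {L0} ∩ {L0,L1} = {L0}; idom=L0
  L6: preds {L0,L3,L5}: {L0} ∩ {L0,L2,L3} ∩ {L0,L2,L3,L4,L5} = {L0}; idom=L0
  L7: preds {L1,L3,L4,L5}: {L0,L1} ∩ {L0,L2,L3} ∩ {L0,L2,L3,L4} ∩ {L0,L2,L3,L4,L5} = {L0}; idom=L0

DF walk-up:
  join L2 pred L0: · stop@L0
  join L2 pred L1: L1 stop@L0
  join L6 pred L0: · stop@L0
  join L6 pred L3: L3→L2 stop@L0
  join L6 pred L5: L5→L4→L3→L2 stop@L0
  join L7 pred L1: L1 stop@L0
  join L7 pred L3: L3→L2 stop@L0
  join L7 pred L4: L4→L3→L2 stop@L0
  join L7 pred L5: L5→L4→L3→L2 stop@L0
  L0: DF=∅
  L1: DF={L2,L7}
  L2: DF={L6,L7}
  L3: DF={L6,L7}
  L4: DF={L6,L7}
  L5: DF={L6,L7}
  L6: DF=∅
  L7: DF=∅

φ for b: defs {L0,L3,L5,L6}
  DF⁺ = {L6,L7}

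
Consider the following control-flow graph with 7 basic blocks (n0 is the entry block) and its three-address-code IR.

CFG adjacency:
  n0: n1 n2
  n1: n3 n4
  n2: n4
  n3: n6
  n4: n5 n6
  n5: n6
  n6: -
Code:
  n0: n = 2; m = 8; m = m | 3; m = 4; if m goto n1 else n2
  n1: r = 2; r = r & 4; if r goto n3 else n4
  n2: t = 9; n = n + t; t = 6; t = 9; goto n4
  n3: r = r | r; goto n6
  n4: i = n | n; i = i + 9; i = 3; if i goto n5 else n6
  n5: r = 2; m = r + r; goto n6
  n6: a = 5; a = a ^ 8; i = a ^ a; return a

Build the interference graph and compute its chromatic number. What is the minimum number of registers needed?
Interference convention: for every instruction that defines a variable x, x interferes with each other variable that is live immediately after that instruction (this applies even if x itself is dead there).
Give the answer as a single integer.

def/use:
  n0: def={m,n} ue=∅
  n1: def={r} ue=∅
  n2: def={n,t} ue={n}
  n3: def={r} ue={r}
  n4: def={i} ue={n}
  n5: def={m,r} ue=∅
  n6: def={a,i} ue=∅

Liveness:
  n0 li=∅ lo={n}
  n1 li={n} lo={n,r}
  n2 li={n} lo={n}
  n3 li={r} lo=∅
  n4 li={n} lo=∅
  n5 li=∅ lo=∅
  n6 li=∅ lo=∅

Conflict graph:
  a↔{i}
  i↔{a}
  m↔{n}
  n↔{m,r,t}
  r↔{n}
  t↔{n}

Chromatic number:
  {a,i} pairwise interfere (2-clique) ⇒ χ ≥ 2
  2-colouring: r0={a,n}  r1={i,m,r,t}
  χ = 2

Answer: 2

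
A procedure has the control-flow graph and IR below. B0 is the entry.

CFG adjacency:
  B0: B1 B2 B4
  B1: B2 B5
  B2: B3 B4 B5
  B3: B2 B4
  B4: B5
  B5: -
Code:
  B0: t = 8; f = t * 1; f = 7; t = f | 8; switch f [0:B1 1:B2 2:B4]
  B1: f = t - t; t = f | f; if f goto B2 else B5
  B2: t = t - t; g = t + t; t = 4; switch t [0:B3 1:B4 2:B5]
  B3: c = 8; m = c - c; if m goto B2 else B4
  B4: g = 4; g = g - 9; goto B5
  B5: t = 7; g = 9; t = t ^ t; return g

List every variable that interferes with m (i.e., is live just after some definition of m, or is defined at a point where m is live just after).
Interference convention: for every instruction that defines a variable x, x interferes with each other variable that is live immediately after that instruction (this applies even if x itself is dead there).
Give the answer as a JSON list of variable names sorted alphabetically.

Answer: ["t"]

Working:
def/use:
  B0: def={f,t} ue=∅
  B1: def={f,t} ue={t}
  B2: def={g,t} ue={t}
  B3: def={c,m} ue=∅
  B4: def={g} ue=∅
  B5: def={g,t} ue=∅

Live sets:
  live B0: ∅→{t}
  live B1: {t}→{t}
  live B2: {t}→{t}
  live B3: {t}→{t}
  live B4: ∅→∅
  live B5: ∅→∅

Interference:
  c: {t}
  f: {t}
  g: {t}
  m: {t}
  t: {c,f,g,m}

N(m) = ["t"]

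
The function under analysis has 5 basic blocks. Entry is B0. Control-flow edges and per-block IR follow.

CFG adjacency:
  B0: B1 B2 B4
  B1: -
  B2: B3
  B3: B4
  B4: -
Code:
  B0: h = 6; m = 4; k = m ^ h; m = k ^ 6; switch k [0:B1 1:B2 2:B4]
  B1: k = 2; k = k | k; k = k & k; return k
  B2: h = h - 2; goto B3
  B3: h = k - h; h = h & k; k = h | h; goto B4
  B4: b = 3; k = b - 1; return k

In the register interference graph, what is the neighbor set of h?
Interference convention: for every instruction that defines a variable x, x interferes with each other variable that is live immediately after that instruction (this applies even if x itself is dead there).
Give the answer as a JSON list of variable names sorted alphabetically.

Per-block:
  B0: {h,k,m} / ∅
  B1: {k} / ∅
  B2: {h} / {h}
  B3: {h,k} / {h,k}
  B4: {b,k} / ∅

Liveness:
  B0 li=∅ lo={h,k}
  B1 li=∅ lo=∅
  B2 li={h,k} lo={h,k}
  B3 li={h,k} lo=∅
  B4 li=∅ lo=∅

Conflict graph:
  b↔∅
  h↔{k,m}
  k↔{h,m}
  m↔{h,k}

N(h) = ["k", "m"]

Answer: ["k", "m"]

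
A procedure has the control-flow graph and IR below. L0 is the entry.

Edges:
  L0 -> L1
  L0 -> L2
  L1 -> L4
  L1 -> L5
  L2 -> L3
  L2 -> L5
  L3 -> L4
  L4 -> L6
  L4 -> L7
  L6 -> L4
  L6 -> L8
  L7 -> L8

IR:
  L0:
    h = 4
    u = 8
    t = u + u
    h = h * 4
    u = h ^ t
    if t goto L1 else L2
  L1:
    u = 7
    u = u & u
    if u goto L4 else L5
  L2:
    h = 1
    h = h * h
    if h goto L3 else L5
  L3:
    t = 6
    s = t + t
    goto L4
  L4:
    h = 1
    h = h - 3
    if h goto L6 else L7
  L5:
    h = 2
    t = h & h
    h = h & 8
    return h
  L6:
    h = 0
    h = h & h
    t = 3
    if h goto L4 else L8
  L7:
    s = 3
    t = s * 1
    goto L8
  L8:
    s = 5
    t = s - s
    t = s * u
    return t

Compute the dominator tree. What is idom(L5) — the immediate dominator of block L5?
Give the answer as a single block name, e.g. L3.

idom tree: L1←L0 L2←L0 L3←L2 L4←L0 L5←L0 L6←L4 L7←L4 L8←L4
Join-block Dom:
  L4: preds {L1,L3,L6}: {L0,L1} ∩ {L0,L2,L3} ∩ {L0,L4,L6} = {L0}; idom=L0
  L5: preds {L1,L2}: {L0,L1} ∩ {L0,L2} = {L0}; idom=L0
  L8: preds {L6,L7}: {L0,L4,L6} ∩ {L0,L4,L7} = {L0,L4}; idom=L4

idom(L5) = L0

Answer: L0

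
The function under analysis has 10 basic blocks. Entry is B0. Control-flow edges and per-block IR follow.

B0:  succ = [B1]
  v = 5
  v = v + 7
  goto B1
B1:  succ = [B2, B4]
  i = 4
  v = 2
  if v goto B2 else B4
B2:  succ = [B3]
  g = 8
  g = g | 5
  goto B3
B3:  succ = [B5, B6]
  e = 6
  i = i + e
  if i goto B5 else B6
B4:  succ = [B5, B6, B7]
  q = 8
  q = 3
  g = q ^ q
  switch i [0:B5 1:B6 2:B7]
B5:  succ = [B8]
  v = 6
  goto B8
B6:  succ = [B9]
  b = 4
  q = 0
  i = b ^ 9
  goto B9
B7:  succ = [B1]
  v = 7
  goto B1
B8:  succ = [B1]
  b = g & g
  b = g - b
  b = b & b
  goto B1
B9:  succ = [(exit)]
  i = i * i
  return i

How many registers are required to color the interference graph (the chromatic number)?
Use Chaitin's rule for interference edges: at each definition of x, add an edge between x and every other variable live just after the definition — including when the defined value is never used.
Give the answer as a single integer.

Answer: 3

Derivation:
Per-block:
  B0: {v} / ∅
  B1: {i,v} / ∅
  B2: {g} / ∅
  B3: {e,i} / {i}
  B4: {g,q} / {i}
  B5: {v} / ∅
  B6: {b,i,q} / ∅
  B7: {v} / ∅
  B8: {b} / {g}
  B9: {i} / {i}

Liveness:
  B0: in=∅ out=∅
  B1: in=∅ out={i}
  B2: in={i} out={g,i}
  B3: in={g,i} out={g}
  B4: in={i} out={g}
  B5: in={g} out={g}
  B6: in=∅ out={i}
  B7: in=∅ out=∅
  B8: in={g} out=∅
  B9: in={i} out=∅

Conflict graph:
  b↔{g,q}
  e↔{g,i}
  g↔{b,e,i,v}
  i↔{e,g,q,v}
  q↔{b,i}
  v↔{g,i}

Colouring:
  {e,g,i} pairwise interfere (3-clique) ⇒ χ ≥ 3
  3-colouring: c0={g,q}  c1={b,i}  c2={e,v}
  χ = 3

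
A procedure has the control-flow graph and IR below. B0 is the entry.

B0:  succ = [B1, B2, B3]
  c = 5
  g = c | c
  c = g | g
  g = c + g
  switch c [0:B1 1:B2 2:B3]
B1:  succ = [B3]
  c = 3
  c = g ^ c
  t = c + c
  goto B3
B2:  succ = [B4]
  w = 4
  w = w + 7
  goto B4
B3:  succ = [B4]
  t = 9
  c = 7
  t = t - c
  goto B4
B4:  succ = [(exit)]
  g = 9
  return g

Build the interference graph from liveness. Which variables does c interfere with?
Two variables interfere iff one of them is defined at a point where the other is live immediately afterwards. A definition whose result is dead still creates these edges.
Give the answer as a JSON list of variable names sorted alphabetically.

Per-block:
  B0: def={c,g} ue=∅
  B1: def={c,t} ue={g}
  B2: def={w} ue=∅
  B3: def={c,t} ue=∅
  B4: def={g} ue=∅

Liveness:
  live B0: ∅→{g}
  live B1: {g}→∅
  live B2: ∅→∅
  live B3: ∅→∅
  live B4: ∅→∅

Interfere edges:
  c — {g,t}
  g — {c}
  t — {c}
  w — ∅

N(c) = ["g", "t"]

Answer: ["g", "t"]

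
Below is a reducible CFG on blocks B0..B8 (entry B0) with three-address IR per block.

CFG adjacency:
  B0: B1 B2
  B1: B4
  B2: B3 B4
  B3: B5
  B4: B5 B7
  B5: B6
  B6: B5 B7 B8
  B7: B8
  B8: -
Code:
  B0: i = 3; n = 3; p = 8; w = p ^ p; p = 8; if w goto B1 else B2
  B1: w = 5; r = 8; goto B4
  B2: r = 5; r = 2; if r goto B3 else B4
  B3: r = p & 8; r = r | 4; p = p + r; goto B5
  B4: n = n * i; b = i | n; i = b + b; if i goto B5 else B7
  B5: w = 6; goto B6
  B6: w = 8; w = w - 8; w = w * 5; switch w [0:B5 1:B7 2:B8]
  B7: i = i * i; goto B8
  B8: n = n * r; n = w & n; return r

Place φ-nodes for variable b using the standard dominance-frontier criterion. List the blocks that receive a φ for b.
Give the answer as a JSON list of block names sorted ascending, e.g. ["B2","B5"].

Answer: ["B5", "B7", "B8"]

Working:
idom tree: B1←B0 B2←B0 B3←B2 B4←B0 B5←B0 B6←B5 B7←B0 B8←B0
Dom at joins:
  B4: preds {B1,B2}: {B0,B1} ∩ {B0,B2} = {B0}; idom=B0
  B5: preds {B3,B4,B6}: {B0,B2,B3} ∩ {B0,B4} ∩ {B0,B5,B6} = {B0}; idom=B0
  B7: preds {B4,B6}: {B0,B4} ∩ {B0,B5,B6} = {B0}; idom=B0
  B8: preds {B6,B7}: {B0,B5,B6} ∩ {B0,B7} = {B0}; idom=B0

DF derivation:
  join B4 pred B1: B1 stop@B0
  join B4 pred B2: B2 stop@B0
  join B5 pred B3: B3→B2 stop@B0
  join B5 pred B4: B4 stop@B0
  join B5 pred B6: B6→B5 stop@B0
  join B7 pred B4: B4 stop@B0
  join B7 pred B6: B6→B5 stop@B0
  join B8 pred B6: B6→B5 stop@B0
  join B8 pred B7: B7 stop@B0
  B0: DF=∅
  B1: DF={B4}
  B2: DF={B4,B5}
  B3: DF={B5}
  B4: DF={B5,B7}
  B5: DF={B5,B7,B8}
  B6: DF={B5,B7,B8}
  B7: DF={B8}
  B8: DF=∅

φ for b: defs {B4}
  DF⁺ = {B5,B7,B8}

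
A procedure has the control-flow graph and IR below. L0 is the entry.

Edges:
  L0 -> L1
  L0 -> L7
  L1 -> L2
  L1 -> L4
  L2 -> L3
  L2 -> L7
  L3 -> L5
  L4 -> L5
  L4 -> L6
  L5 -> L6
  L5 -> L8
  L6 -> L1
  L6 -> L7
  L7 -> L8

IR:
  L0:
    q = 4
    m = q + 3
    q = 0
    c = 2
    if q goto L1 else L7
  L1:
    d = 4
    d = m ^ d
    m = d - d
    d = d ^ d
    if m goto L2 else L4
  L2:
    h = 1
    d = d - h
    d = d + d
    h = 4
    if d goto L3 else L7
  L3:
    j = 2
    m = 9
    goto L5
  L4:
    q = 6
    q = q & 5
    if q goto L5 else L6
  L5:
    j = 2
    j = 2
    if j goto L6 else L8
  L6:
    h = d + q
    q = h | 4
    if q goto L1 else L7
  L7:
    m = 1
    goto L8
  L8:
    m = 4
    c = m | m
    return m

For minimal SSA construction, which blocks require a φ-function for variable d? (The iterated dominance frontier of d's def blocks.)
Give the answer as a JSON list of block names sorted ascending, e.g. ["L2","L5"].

idom tree: L1←L0 L2←L1 L3←L2 L4←L1 L5←L1 L6←L1 L7←L0 L8←L0
Dom∩ at merges:
  L1: preds {L0,L6}: {L0} ∩ {L0,L1,L6} = {L0}; idom=L0
  L5: preds {L3,L4}: {L0,L1,L2,L3} ∩ {L0,L1,L4} = {L0,L1}; idom=L1
  L6: preds {L4,L5}: {L0,L1,L4} ∩ {L0,L1,L5} = {L0,L1}; idom=L1
  L7: preds {L0,L2,L6}: {L0} ∩ {L0,L1,L2} ∩ {L0,L1,L6} = {L0}; idom=L0
  L8: preds {L5,L7}: {L0,L1,L5} ∩ {L0,L7} = {L0}; idom=L0

Frontier:
  L1←L0: walk · to L0
  L1←L6: walk L6→L1 to L0
  L5←L3: walk L3→L2 to L1
  L5←L4: walk L4 to L1
  L6←L4: walk L4 to L1
  L6←L5: walk L5 to L1
  L7←L0: walk · to L0
  L7←L2: walk L2→L1 to L0
  L7←L6: walk L6→L1 to L0
  L8←L5: walk L5→L1 to L0
  L8←L7: walk L7 to L0
  L0: DF=∅
  L1: DF={L1,L7,L8}
  L2: DF={L5,L7}
  L3: DF={L5}
  L4: DF={L5,L6}
  L5: DF={L6,L8}
  L6: DF={L1,L7}
  L7: DF={L8}
  L8: DF=∅

φ for d: defs {L1,L2}
  DF⁺ = {L1,L5,L6,L7,L8}

Answer: ["L1", "L5", "L6", "L7", "L8"]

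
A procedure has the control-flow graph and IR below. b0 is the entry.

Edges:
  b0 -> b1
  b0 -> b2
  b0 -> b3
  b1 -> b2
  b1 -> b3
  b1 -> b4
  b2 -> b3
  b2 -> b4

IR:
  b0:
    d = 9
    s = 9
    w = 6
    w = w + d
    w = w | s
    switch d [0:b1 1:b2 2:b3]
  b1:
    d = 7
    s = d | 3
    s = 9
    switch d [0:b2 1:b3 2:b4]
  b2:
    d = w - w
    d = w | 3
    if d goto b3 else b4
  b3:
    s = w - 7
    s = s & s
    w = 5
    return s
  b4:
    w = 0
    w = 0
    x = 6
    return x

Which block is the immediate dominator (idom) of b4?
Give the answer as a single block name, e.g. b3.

idom tree: b1←b0 b2←b0 b3←b0 b4←b0
Join-block Dom:
  b2: preds {b0,b1}: {b0} ∩ {b0,b1} = {b0}; idom=b0
  b3: preds {b0,b1,b2}: {b0} ∩ {b0,b1} ∩ {b0,b2} = {b0}; idom=b0
  b4: preds {b1,b2}: {b0,b1} ∩ {b0,b2} = {b0}; idom=b0

idom(b4) = b0

Answer: b0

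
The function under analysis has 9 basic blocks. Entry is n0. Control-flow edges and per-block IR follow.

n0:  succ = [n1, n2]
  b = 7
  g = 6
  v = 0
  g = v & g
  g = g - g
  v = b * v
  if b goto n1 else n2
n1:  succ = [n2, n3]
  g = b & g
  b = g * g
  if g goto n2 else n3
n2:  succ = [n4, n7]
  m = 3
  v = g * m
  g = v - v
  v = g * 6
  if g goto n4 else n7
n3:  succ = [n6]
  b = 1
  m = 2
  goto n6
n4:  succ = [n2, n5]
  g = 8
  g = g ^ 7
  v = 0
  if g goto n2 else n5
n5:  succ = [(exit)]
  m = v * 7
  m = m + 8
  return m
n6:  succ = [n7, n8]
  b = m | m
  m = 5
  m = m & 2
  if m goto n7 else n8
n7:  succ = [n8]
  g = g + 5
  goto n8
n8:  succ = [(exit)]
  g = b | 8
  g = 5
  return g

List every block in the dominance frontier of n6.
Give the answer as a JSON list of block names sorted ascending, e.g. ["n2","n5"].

Answer: ["n7", "n8"]

Derivation:
idom tree: n1←n0 n2←n0 n3←n1 n4←n2 n5←n4 n6←n3 n7←n0 n8←n0
Dom at joins:
  n2: preds {n0,n1,n4}: {n0} ∩ {n0,n1} ∩ {n0,n2,n4} = {n0}; idom=n0
  n7: preds {n2,n6}: {n0,n2} ∩ {n0,n1,n3,n6} = {n0}; idom=n0
  n8: preds {n6,n7}: {n0,n1,n3,n6} ∩ {n0,n7} = {n0}; idom=n0

DF derivation:
  n2←n0: walk · to n0
  n2←n1: walk n1 to n0
  n2←n4: walk n4→n2 to n0
  n7←n2: walk n2 to n0
  n7←n6: walk n6→n3→n1 to n0
  n8←n6: walk n6→n3→n1 to n0
  n8←n7: walk n7 to n0
  n0: DF=∅
  n1: DF={n2,n7,n8}
  n2: DF={n2,n7}
  n3: DF={n7,n8}
  n4: DF={n2}
  n5: DF=∅
  n6: DF={n7,n8}
  n7: DF={n8}
  n8: DF=∅

DF(n6) = ["n7", "n8"]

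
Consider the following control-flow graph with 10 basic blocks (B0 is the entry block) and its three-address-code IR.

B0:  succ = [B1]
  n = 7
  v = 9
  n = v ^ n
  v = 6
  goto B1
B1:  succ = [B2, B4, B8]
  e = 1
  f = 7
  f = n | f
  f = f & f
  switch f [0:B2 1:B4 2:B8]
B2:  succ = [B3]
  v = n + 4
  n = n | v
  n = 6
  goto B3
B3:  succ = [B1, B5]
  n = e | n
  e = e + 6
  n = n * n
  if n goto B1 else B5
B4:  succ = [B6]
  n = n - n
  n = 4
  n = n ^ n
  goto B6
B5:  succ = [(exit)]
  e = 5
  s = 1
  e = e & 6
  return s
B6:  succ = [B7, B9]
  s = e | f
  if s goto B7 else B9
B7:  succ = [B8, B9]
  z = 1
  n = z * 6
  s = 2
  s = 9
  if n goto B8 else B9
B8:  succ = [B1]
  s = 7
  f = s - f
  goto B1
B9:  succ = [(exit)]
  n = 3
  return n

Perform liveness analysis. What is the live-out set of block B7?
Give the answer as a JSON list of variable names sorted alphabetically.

Answer: ["f", "n"]

Derivation:
def/use:
  B0: {n,v} / ∅
  B1: {e,f} / {n}
  B2: {n,v} / {n}
  B3: {e,n} / {e,n}
  B4: {n} / {n}
  B5: {e,s} / ∅
  B6: {s} / {e,f}
  B7: {n,s,z} / ∅
  B8: {f,s} / {f}
  B9: {n} / ∅

Backward fixpoint:
  live B0: ∅→{n}
  live B1: {n}→{e,f,n}
  live B2: {e,n}→{e,n}
  live B3: {e,n}→{n}
  live B4: {e,f,n}→{e,f}
  live B5: ∅→∅
  live B6: {e,f}→{f}
  live B7: {f}→{f,n}
  live B8: {f,n}→{n}
  live B9: ∅→∅

live-out(B7) = ["f", "n"]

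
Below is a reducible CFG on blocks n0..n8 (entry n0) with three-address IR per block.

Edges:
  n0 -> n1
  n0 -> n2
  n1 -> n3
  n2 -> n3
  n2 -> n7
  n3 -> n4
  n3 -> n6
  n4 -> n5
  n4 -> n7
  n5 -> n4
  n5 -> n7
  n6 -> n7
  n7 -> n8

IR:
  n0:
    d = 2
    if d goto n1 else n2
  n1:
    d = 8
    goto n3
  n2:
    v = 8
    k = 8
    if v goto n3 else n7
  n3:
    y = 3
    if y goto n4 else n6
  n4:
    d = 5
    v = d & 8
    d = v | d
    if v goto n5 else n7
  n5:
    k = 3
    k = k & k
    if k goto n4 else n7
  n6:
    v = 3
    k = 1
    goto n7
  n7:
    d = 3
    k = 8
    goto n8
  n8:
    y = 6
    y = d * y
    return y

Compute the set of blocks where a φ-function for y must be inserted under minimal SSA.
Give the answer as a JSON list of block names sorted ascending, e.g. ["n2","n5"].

idom tree: n1←n0 n2←n0 n3←n0 n4←n3 n5←n4 n6←n3 n7←n0 n8←n7
Dom at joins:
  n3: preds {n1,n2}: {n0,n1} ∩ {n0,n2} = {n0}; idom=n0
  n4: preds {n3,n5}: {n0,n3} ∩ {n0,n3,n4,n5} = {n0,n3}; idom=n3
  n7: preds {n2,n4,n5,n6}: {n0,n2} ∩ {n0,n3,n4} ∩ {n0,n3,n4,n5} ∩ {n0,n3,n6} = {n0}; idom=n0

Frontier:
  join n3 pred n1: n1 stop@n0
  join n3 pred n2: n2 stop@n0
  join n4 pred n3: · stop@n3
  join n4 pred n5: n5→n4 stop@n3
  join n7 pred n2: n2 stop@n0
  join n7 pred n4: n4→n3 stop@n0
  join n7 pred n5: n5→n4→n3 stop@n0
  join n7 pred n6: n6→n3 stop@n0
  n0: DF=∅
  n1: DF={n3}
  n2: DF={n3,n7}
  n3: DF={n7}
  n4: DF={n4,n7}
  n5: DF={n4,n7}
  n6: DF={n7}
  n7: DF=∅
  n8: DF=∅

φ for y: defs {n3,n8}
  DF⁺ = {n7}

Answer: ["n7"]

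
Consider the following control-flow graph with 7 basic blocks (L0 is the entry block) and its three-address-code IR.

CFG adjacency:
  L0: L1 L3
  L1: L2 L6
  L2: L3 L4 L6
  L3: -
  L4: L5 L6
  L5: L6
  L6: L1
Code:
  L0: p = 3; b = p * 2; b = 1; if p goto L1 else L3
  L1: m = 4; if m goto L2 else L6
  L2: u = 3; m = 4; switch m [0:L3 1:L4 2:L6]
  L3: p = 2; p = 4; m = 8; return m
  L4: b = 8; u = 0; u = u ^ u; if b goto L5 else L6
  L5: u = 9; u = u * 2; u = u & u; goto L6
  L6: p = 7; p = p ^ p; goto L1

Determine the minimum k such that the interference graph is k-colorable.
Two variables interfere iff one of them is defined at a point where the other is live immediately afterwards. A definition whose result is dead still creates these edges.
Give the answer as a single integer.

Block summaries:
  L0 def {b,p} use ∅
  L1 def {m} use ∅
  L2 def {m,u} use ∅
  L3 def {m,p} use ∅
  L4 def {b,u} use ∅
  L5 def {u} use ∅
  L6 def {p} use ∅

Liveness:
  L0 li=∅ lo=∅
  L1 li=∅ lo=∅
  L2 li=∅ lo=∅
  L3 li=∅ lo=∅
  L4 li=∅ lo=∅
  L5 li=∅ lo=∅
  L6 li=∅ lo=∅

Interference:
  b — {p,u}
  m — ∅
  p — {b}
  u — {b}

Colouring:
  {b,p} pairwise interfere (2-clique) ⇒ χ ≥ 2
  assign b→R0 m→R0 p→R1 u→R1 — no edge inside a register ⇒ χ ≤ 2
  χ = 2

Answer: 2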